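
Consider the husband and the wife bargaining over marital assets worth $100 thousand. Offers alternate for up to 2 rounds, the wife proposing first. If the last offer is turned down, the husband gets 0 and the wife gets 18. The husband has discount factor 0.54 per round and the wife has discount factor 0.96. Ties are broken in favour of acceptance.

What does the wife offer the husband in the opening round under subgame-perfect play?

Round 2 (the husband proposes): the wife gets 18 if talks fail, so the husband offers 18 and keeps 82.
Round 1 (the wife proposes): the husband can get 82 next round, worth 0.54 × 82 = 44.28 now. The wife offers 44.28 and keeps 100 − 44.28 = 55.72.

44.28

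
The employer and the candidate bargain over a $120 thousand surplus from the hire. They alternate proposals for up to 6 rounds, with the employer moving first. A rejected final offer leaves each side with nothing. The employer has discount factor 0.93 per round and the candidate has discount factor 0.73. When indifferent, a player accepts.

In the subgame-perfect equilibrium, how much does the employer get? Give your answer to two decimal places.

69.33

Round 6 (the candidate proposes): the employer will accept anything ≥ 0, so the candidate offers 0 and keeps 120.
Round 5 (the employer proposes): the candidate can get 120 next round, worth 0.73 × 120 = 87.6 now. The employer offers 87.6 and keeps 120 − 87.6 = 32.4.
Round 4 (the candidate proposes): the employer can get 32.4 next round, worth 0.93 × 32.4 = 30.132 now. The candidate offers 30.132 and keeps 120 − 30.132 = 89.868.
Round 3 (the employer proposes): the candidate can get 89.868 next round, worth 0.73 × 89.868 = 65.60364 now. The employer offers 65.60364 and keeps 120 − 65.60364 = 54.39636.
Round 2 (the candidate proposes): the employer can get 54.39636 next round, worth 0.93 × 54.39636 = 50.5886148 now; the candidate offers that and keeps 69.4113852.
Round 1 (the employer proposes): the candidate can get 69.4113852 next round, worth 0.73 × 69.4113852 = 50.670311196 now, so the employer offers 50.670311196, keeping 69.329688804.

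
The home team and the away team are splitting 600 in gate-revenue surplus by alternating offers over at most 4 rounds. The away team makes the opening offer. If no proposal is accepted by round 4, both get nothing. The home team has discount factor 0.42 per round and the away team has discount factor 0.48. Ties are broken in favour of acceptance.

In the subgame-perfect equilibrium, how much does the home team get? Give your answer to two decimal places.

181.84

Round 4 (the home team proposes): rejection yields 0 for the away team; the home team offers 0 and keeps 600.
Round 3 (the away team proposes): the home team can get 600 next round, worth 0.42 × 600 = 252 now, so the away team offers 252, keeping 348.
Round 2 (the home team proposes): the away team can get 348 next round, worth 0.48 × 348 = 167.04 now. The home team offers 167.04 and keeps 600 − 167.04 = 432.96.
Round 1 (the away team proposes): the home team can get 432.96 next round, worth 0.42 × 432.96 = 181.8432 now; the away team offers that and keeps 418.1568.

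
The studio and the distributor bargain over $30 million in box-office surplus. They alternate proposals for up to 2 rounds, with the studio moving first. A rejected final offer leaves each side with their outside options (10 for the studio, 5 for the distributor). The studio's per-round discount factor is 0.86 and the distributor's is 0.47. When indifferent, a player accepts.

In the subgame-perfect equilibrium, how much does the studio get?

20.6

Work backward from the last round.
Round 2 (the distributor proposes): the studio gets 10 if talks fail, so the distributor offers 10 and keeps 20.
Round 1 (the studio proposes): the distributor can get 20 next round, worth 0.47 × 20 = 9.4 now. The studio offers 9.4 and keeps 30 − 9.4 = 20.6.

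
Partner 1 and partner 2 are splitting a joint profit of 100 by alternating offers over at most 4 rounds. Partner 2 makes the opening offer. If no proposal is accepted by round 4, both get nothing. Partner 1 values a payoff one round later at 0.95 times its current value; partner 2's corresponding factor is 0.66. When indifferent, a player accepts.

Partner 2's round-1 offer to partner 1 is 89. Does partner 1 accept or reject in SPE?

Round 4 (partner 1 proposes): partner 2 will accept anything ≥ 0, so partner 1 offers 0 and keeps 100.
Round 3 (partner 2 proposes): partner 1 can get 100 next round, worth 0.95 × 100 = 95 now, so partner 2 offers 95, keeping 5.
Round 2 (partner 1 proposes): partner 2 can get 5 next round, worth 0.66 × 5 = 3.3 now; partner 1 offers that and keeps 96.7.
So by rejecting in round 1, partner 1 gets 96.7 next round, worth 0.95 × 96.7 = 91.865 now.
Offer 89 < 91.865, so partner 1 rejects.

Reject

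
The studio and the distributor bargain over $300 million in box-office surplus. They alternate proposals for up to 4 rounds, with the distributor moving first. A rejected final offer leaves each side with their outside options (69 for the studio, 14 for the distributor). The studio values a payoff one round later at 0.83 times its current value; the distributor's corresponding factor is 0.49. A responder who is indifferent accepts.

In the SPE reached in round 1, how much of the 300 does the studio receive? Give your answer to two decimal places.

Round 4 (the studio proposes): the distributor gets 14 if talks fail, so the studio offers 14 and keeps 286.
Round 3 (the distributor proposes): the studio can get 286 next round, worth 0.83 × 286 = 237.38 now. The distributor offers 237.38 and keeps 300 − 237.38 = 62.62.
Round 2 (the studio proposes): the distributor can get 62.62 next round, worth 0.49 × 62.62 = 30.6838 now. The studio offers 30.6838 and keeps 300 − 30.6838 = 269.3162.
Round 1 (the distributor proposes): the studio can get 269.3162 next round, worth 0.83 × 269.3162 = 223.532446 now. The distributor offers 223.532446 and keeps 300 − 223.532446 = 76.467554.

223.53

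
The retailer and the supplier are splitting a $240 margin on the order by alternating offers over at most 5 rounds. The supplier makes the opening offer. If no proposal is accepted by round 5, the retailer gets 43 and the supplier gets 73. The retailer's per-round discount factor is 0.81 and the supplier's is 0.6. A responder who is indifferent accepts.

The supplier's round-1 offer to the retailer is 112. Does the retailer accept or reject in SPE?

Round 5 (the supplier proposes): the retailer gets 43 if talks fail, so the supplier offers 43 and keeps 197.
Round 4 (the retailer proposes): the supplier can get 197 next round, worth 0.6 × 197 = 118.2 now, so the retailer offers 118.2, keeping 121.8.
Round 3 (the supplier proposes): the retailer can get 121.8 next round, worth 0.81 × 121.8 = 98.658 now. The supplier offers 98.658 and keeps 240 − 98.658 = 141.342.
Round 2 (the retailer proposes): the supplier can get 141.342 next round, worth 0.6 × 141.342 = 84.8052 now; the retailer offers that and keeps 155.1948.
So by rejecting in round 1, the retailer gets 155.1948 next round, worth 0.81 × 155.1948 = 125.707788 now.
Offer 112 < 125.707788, so the retailer rejects.

Reject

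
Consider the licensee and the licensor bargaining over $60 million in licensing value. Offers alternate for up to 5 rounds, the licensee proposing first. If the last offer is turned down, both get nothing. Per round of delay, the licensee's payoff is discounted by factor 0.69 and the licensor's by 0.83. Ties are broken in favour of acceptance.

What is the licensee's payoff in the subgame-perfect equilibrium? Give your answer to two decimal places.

Round 5 (the licensee proposes): the licensor will accept anything ≥ 0, so the licensee offers 0 and keeps 60.
Round 4 (the licensor proposes): the licensee can get 60 next round, worth 0.69 × 60 = 41.4 now, so the licensor offers 41.4, keeping 18.6.
Round 3 (the licensee proposes): the licensor can get 18.6 next round, worth 0.83 × 18.6 = 15.438 now, so the licensee offers 15.438, keeping 44.562.
Round 2 (the licensor proposes): the licensee can get 44.562 next round, worth 0.69 × 44.562 = 30.74778 now, so the licensor offers 30.74778, keeping 29.25222.
Round 1 (the licensee proposes): the licensor can get 29.25222 next round, worth 0.83 × 29.25222 = 24.2793426 now, so the licensee offers 24.2793426, keeping 35.7206574.

35.72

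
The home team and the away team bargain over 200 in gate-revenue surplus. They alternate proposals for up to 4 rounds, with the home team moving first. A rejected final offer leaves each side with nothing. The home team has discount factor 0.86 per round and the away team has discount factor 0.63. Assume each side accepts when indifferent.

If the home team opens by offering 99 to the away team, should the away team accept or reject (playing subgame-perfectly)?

Round 4 (the away team proposes): the home team will accept anything ≥ 0, so the away team offers 0 and keeps 200.
Round 3 (the home team proposes): the away team can get 200 next round, worth 0.63 × 200 = 126 now. The home team offers 126 and keeps 200 − 126 = 74.
Round 2 (the away team proposes): the home team can get 74 next round, worth 0.86 × 74 = 63.64 now; the away team offers that and keeps 136.36.
So by rejecting in round 1, the away team gets 136.36 next round, worth 0.63 × 136.36 = 85.9068 now.
Offer 99 ≥ 85.9068, so the away team accepts.

Accept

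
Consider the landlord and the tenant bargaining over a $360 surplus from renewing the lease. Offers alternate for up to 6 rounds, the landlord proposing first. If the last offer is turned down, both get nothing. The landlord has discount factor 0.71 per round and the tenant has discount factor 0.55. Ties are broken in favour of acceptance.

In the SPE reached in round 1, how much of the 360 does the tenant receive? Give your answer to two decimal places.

Round 6 (the tenant proposes): the landlord will accept anything ≥ 0, so the tenant offers 0 and keeps 360.
Round 5 (the landlord proposes): the tenant can get 360 next round, worth 0.55 × 360 = 198 now, so the landlord offers 198, keeping 162.
Round 4 (the tenant proposes): the landlord can get 162 next round, worth 0.71 × 162 = 115.02 now. The tenant offers 115.02 and keeps 360 − 115.02 = 244.98.
Round 3 (the landlord proposes): the tenant can get 244.98 next round, worth 0.55 × 244.98 = 134.739 now, so the landlord offers 134.739, keeping 225.261.
Round 2 (the tenant proposes): the landlord can get 225.261 next round, worth 0.71 × 225.261 = 159.93531 now. The tenant offers 159.93531 and keeps 360 − 159.93531 = 200.06469.
Round 1 (the landlord proposes): the tenant can get 200.06469 next round, worth 0.55 × 200.06469 = 110.0355795 now, so the landlord offers 110.0355795, keeping 249.9644205.

110.04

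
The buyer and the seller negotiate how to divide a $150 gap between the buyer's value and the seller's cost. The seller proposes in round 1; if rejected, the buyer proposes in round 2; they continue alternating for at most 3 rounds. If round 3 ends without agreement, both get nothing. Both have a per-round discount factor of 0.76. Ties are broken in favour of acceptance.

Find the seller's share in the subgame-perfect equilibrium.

122.64

Round 3 (the seller proposes): the buyer will accept anything ≥ 0, so the seller offers 0 and keeps 150.
Round 2 (the buyer proposes): the seller can get 150 next round, worth 0.76 × 150 = 114 now. The buyer offers 114 and keeps 150 − 114 = 36.
Round 1 (the seller proposes): the buyer can get 36 next round, worth 0.76 × 36 = 27.36 now; the seller offers that and keeps 122.64.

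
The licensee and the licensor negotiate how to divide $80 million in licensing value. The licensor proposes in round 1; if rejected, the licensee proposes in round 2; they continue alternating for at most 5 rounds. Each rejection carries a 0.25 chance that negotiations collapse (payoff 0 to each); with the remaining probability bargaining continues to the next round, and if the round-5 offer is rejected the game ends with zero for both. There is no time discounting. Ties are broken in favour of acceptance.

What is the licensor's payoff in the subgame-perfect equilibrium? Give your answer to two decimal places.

56.56

By backward induction:
Round 5 (the licensor proposes): rejection yields 0 for the licensee; the licensor offers 0 and keeps 80.
Round 4 (the licensee proposes): rejecting gives the licensor an expected 0.75 × 80 = 60. The licensee offers 60 and keeps 80 − 60 = 20.
Round 3 (the licensor proposes): rejecting gives the licensee an expected 0.75 × 20 = 15, so the licensor offers 15, keeping 65.
Round 2 (the licensee proposes): rejecting gives the licensor an expected 0.75 × 65 = 48.75. The licensee offers 48.75 and keeps 80 − 48.75 = 31.25.
Round 1 (the licensor proposes): rejecting gives the licensee an expected 0.75 × 31.25 = 23.4375. The licensor offers 23.4375 and keeps 80 − 23.4375 = 56.5625.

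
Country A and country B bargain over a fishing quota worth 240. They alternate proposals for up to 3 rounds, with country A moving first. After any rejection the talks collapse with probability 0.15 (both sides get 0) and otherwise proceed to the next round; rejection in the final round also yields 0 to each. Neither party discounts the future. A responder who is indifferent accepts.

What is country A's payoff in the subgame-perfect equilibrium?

209.4

Round 3 (country A proposes): rejection yields 0 for country B; country A offers 0 and keeps 240.
Round 2 (country B proposes): rejecting gives country A an expected 0.85 × 240 = 204. Country B offers 204 and keeps 240 − 204 = 36.
Round 1 (country A proposes): rejecting gives country B an expected 0.85 × 36 = 30.6. Country A offers 30.6 and keeps 240 − 30.6 = 209.4.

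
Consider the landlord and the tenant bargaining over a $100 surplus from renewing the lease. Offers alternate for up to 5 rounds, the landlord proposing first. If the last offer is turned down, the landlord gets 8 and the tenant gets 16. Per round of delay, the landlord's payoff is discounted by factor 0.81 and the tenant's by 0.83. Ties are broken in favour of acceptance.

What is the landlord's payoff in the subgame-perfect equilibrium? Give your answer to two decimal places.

Round 5 (the landlord proposes): the tenant gets 16 if talks fail, so the landlord offers 16 and keeps 84.
Round 4 (the tenant proposes): the landlord can get 84 next round, worth 0.81 × 84 = 68.04 now. The tenant offers 68.04 and keeps 100 − 68.04 = 31.96.
Round 3 (the landlord proposes): the tenant can get 31.96 next round, worth 0.83 × 31.96 = 26.5268 now; the landlord offers that and keeps 73.4732.
Round 2 (the tenant proposes): the landlord can get 73.4732 next round, worth 0.81 × 73.4732 = 59.513292 now, so the tenant offers 59.513292, keeping 40.486708.
Round 1 (the landlord proposes): the tenant can get 40.486708 next round, worth 0.83 × 40.486708 = 33.60396764 now, so the landlord offers 33.60396764, keeping 66.39603236.

66.40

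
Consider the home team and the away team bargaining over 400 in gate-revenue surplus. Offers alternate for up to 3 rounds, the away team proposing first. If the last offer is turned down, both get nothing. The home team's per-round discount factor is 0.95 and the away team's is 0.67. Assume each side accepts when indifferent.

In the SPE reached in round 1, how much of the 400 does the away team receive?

274.6

By backward induction:
Round 3 (the away team proposes): the home team will accept anything ≥ 0, so the away team offers 0 and keeps 400.
Round 2 (the home team proposes): the away team can get 400 next round, worth 0.67 × 400 = 268 now. The home team offers 268 and keeps 400 − 268 = 132.
Round 1 (the away team proposes): the home team can get 132 next round, worth 0.95 × 132 = 125.4 now, so the away team offers 125.4, keeping 274.6.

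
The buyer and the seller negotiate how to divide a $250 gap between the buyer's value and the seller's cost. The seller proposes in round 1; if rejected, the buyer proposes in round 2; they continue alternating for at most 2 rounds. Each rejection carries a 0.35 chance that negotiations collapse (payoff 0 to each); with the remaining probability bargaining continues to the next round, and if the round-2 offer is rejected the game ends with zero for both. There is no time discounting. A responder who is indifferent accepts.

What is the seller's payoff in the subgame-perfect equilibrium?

87.5

Round 2 (the buyer proposes): the seller will accept anything ≥ 0, so the buyer offers 0 and keeps 250.
Round 1 (the seller proposes): rejecting gives the buyer an expected 0.65 × 250 = 162.5; the seller offers that and keeps 87.5.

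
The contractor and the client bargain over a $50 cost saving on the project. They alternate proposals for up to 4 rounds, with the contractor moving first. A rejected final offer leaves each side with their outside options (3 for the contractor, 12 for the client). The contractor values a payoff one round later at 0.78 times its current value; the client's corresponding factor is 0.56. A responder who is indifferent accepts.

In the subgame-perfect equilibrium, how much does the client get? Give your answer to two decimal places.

Round 4 (the client proposes): the contractor gets 3 if talks fail, so the client offers 3 and keeps 47.
Round 3 (the contractor proposes): the client can get 47 next round, worth 0.56 × 47 = 26.32 now; the contractor offers that and keeps 23.68.
Round 2 (the client proposes): the contractor can get 23.68 next round, worth 0.78 × 23.68 = 18.4704 now; the client offers that and keeps 31.5296.
Round 1 (the contractor proposes): the client can get 31.5296 next round, worth 0.56 × 31.5296 = 17.656576 now. The contractor offers 17.656576 and keeps 50 − 17.656576 = 32.343424.

17.66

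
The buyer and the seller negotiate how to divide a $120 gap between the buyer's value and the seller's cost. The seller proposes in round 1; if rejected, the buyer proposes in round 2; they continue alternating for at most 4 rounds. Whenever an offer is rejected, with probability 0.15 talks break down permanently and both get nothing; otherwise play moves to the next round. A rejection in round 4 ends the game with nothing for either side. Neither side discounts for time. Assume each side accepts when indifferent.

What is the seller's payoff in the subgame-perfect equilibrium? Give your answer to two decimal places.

31.01

By backward induction:
Round 4 (the buyer proposes): rejection yields 0 for the seller; the buyer offers 0 and keeps 120.
Round 3 (the seller proposes): rejecting gives the buyer an expected 0.85 × 120 = 102, so the seller offers 102, keeping 18.
Round 2 (the buyer proposes): rejecting gives the seller an expected 0.85 × 18 = 15.3. The buyer offers 15.3 and keeps 120 − 15.3 = 104.7.
Round 1 (the seller proposes): rejecting gives the buyer an expected 0.85 × 104.7 = 88.995, so the seller offers 88.995, keeping 31.005.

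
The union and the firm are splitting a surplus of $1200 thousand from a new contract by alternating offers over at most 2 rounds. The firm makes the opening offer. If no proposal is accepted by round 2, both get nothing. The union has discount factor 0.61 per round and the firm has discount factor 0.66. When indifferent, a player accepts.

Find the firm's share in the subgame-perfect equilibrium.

468

Round 2 (the union proposes): rejection yields 0 for the firm; the union offers 0 and keeps 1200.
Round 1 (the firm proposes): the union can get 1200 next round, worth 0.61 × 1200 = 732 now, so the firm offers 732, keeping 468.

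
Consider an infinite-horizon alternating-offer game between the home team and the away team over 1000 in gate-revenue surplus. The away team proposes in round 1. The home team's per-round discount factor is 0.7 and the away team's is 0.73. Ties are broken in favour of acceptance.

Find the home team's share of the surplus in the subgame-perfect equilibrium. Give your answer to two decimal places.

386.50

In a stationary SPE each proposer offers the other exactly their discounted continuation value.
If the away team keeps x when proposing and the home team keeps y when proposing, then x = 1000 − 0.7y and y = 1000 − 0.73x.
Solving: x = 1000(1 − 0.7) / (1 − 0.73·0.7) = 300 / 0.489 ≈ 613.4969.
The home team gets 1000 − 613.4969 ≈ 386.5031.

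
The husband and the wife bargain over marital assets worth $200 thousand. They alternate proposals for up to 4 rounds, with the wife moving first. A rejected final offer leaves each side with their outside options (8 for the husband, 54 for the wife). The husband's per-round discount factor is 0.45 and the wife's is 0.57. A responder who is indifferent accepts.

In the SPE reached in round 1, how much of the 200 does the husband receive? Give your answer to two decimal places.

Round 4 (the husband proposes): the wife gets 54 if talks fail, so the husband offers 54 and keeps 146.
Round 3 (the wife proposes): the husband can get 146 next round, worth 0.45 × 146 = 65.7 now. The wife offers 65.7 and keeps 200 − 65.7 = 134.3.
Round 2 (the husband proposes): the wife can get 134.3 next round, worth 0.57 × 134.3 = 76.551 now. The husband offers 76.551 and keeps 200 − 76.551 = 123.449.
Round 1 (the wife proposes): the husband can get 123.449 next round, worth 0.45 × 123.449 = 55.55205 now, so the wife offers 55.55205, keeping 144.44795.

55.55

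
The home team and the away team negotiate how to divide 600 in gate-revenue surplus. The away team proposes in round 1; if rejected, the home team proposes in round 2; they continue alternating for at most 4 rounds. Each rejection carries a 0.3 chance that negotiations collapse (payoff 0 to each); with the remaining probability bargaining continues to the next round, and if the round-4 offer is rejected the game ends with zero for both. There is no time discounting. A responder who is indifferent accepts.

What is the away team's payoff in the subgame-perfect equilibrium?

By backward induction:
Round 4 (the home team proposes): the away team will accept anything ≥ 0, so the home team offers 0 and keeps 600.
Round 3 (the away team proposes): rejecting gives the home team an expected 0.7 × 600 = 420, so the away team offers 420, keeping 180.
Round 2 (the home team proposes): rejecting gives the away team an expected 0.7 × 180 = 126, so the home team offers 126, keeping 474.
Round 1 (the away team proposes): rejecting gives the home team an expected 0.7 × 474 = 331.8. The away team offers 331.8 and keeps 600 − 331.8 = 268.2.

268.2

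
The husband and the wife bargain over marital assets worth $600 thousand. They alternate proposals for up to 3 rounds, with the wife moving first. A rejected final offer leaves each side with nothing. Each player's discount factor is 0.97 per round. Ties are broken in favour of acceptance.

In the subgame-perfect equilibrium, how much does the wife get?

582.54

Solve by backward induction from round 3.
Round 3 (the wife proposes): rejection yields 0 for the husband; the wife offers 0 and keeps 600.
Round 2 (the husband proposes): the wife can get 600 next round, worth 0.97 × 600 = 582 now. The husband offers 582 and keeps 600 − 582 = 18.
Round 1 (the wife proposes): the husband can get 18 next round, worth 0.97 × 18 = 17.46 now, so the wife offers 17.46, keeping 582.54.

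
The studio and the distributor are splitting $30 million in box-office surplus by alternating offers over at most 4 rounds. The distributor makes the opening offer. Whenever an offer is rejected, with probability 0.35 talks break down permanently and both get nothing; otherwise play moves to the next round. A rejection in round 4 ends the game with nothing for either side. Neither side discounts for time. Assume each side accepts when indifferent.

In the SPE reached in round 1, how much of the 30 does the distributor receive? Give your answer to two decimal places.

14.94

Round 4 (the studio proposes): rejection yields 0 for the distributor; the studio offers 0 and keeps 30.
Round 3 (the distributor proposes): rejecting gives the studio an expected 0.65 × 30 = 19.5; the distributor offers that and keeps 10.5.
Round 2 (the studio proposes): rejecting gives the distributor an expected 0.65 × 10.5 = 6.825, so the studio offers 6.825, keeping 23.175.
Round 1 (the distributor proposes): rejecting gives the studio an expected 0.65 × 23.175 = 15.06375, so the distributor offers 15.06375, keeping 14.93625.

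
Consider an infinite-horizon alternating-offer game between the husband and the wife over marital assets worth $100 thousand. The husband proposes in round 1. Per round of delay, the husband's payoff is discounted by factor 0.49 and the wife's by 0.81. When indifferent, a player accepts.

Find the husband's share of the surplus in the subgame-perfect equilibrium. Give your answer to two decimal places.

31.50

When the husband proposes, the wife accepts any offer worth at least 0.81 times what the wife would get by proposing next round; and vice versa.
This gives x = 100 − 0.81y and y = 100 − 0.49x, where x and y are each side's share when it proposes.
Hence (1 − 0.81·0.49)x = 100(1 − 0.81), i.e. 0.6031·x = 19.
x ≈ 31.5039; the wife's share is 100 − x ≈ 68.4961.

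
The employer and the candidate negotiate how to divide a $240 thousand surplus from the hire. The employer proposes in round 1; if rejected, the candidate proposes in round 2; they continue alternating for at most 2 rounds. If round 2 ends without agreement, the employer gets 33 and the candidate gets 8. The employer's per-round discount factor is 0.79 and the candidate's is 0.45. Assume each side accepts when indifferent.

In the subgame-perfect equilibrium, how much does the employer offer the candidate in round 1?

Round 2 (the candidate proposes): the employer gets 33 if talks fail, so the candidate offers 33 and keeps 207.
Round 1 (the employer proposes): the candidate can get 207 next round, worth 0.45 × 207 = 93.15 now. The employer offers 93.15 and keeps 240 − 93.15 = 146.85.

93.15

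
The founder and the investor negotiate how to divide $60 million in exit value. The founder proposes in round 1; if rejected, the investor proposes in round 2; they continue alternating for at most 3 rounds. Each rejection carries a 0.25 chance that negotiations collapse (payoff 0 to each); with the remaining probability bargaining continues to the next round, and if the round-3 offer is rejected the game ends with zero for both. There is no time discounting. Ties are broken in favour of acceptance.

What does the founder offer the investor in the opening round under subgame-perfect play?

11.25

By backward induction:
Round 3 (the founder proposes): rejection yields 0 for the investor; the founder offers 0 and keeps 60.
Round 2 (the investor proposes): rejecting gives the founder an expected 0.75 × 60 = 45, so the investor offers 45, keeping 15.
Round 1 (the founder proposes): rejecting gives the investor an expected 0.75 × 15 = 11.25; the founder offers that and keeps 48.75.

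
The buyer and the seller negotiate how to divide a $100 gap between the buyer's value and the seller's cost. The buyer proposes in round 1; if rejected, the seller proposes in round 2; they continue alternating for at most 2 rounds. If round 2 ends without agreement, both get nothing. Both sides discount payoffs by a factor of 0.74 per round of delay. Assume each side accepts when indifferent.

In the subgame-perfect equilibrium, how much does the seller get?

Round 2 (the seller proposes): rejection yields 0 for the buyer; the seller offers 0 and keeps 100.
Round 1 (the buyer proposes): the seller can get 100 next round, worth 0.74 × 100 = 74 now; the buyer offers that and keeps 26.

74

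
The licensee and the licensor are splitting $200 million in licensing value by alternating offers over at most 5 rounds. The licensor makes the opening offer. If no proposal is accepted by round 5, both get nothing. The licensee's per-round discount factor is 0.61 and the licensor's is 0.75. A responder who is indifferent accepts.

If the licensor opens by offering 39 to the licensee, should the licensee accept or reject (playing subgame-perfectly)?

Reject

Round 5 (the licensor proposes): rejection yields 0 for the licensee; the licensor offers 0 and keeps 200.
Round 4 (the licensee proposes): the licensor can get 200 next round, worth 0.75 × 200 = 150 now; the licensee offers that and keeps 50.
Round 3 (the licensor proposes): the licensee can get 50 next round, worth 0.61 × 50 = 30.5 now. The licensor offers 30.5 and keeps 200 − 30.5 = 169.5.
Round 2 (the licensee proposes): the licensor can get 169.5 next round, worth 0.75 × 169.5 = 127.125 now; the licensee offers that and keeps 72.875.
So by rejecting in round 1, the licensee gets 72.875 next round, worth 0.61 × 72.875 = 44.45375 now.
Offer 39 < 44.45375, so the licensee rejects.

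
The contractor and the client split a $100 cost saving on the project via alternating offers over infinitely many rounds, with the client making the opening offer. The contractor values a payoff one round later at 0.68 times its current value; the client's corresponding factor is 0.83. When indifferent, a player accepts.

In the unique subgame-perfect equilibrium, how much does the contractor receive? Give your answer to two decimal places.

26.54

Let x be the client's share when the client proposes and y be the contractor's share when the contractor proposes.
The contractor accepts iff offered ≥ 0.68·y, so x = 100 − 0.68y. Symmetrically y = 100 − 0.83x.
Substituting: x = 100 − 0.68(100 − 0.83x), giving x(1 − 0.83·0.68) = 100(1 − 0.68).
So x = 100 × 0.32 / 0.4356 ≈ 73.4619, and the contractor receives 100 − x ≈ 26.5381.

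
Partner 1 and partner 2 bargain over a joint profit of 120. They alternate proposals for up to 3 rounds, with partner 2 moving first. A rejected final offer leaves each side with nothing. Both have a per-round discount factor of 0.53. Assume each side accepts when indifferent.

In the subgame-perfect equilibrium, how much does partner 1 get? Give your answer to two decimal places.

Round 3 (partner 2 proposes): partner 1 will accept anything ≥ 0, so partner 2 offers 0 and keeps 120.
Round 2 (partner 1 proposes): partner 2 can get 120 next round, worth 0.53 × 120 = 63.6 now; partner 1 offers that and keeps 56.4.
Round 1 (partner 2 proposes): partner 1 can get 56.4 next round, worth 0.53 × 56.4 = 29.892 now. Partner 2 offers 29.892 and keeps 120 − 29.892 = 90.108.

29.89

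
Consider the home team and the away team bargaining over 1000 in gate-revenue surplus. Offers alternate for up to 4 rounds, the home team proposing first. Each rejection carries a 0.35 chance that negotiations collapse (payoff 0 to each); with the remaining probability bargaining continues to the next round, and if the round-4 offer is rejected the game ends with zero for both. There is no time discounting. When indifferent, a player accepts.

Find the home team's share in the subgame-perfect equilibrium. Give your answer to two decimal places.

Round 4 (the away team proposes): rejection yields 0 for the home team; the away team offers 0 and keeps 1000.
Round 3 (the home team proposes): rejecting gives the away team an expected 0.65 × 1000 = 650; the home team offers that and keeps 350.
Round 2 (the away team proposes): rejecting gives the home team an expected 0.65 × 350 = 227.5; the away team offers that and keeps 772.5.
Round 1 (the home team proposes): rejecting gives the away team an expected 0.65 × 772.5 = 502.125. The home team offers 502.125 and keeps 1000 − 502.125 = 497.875.

497.88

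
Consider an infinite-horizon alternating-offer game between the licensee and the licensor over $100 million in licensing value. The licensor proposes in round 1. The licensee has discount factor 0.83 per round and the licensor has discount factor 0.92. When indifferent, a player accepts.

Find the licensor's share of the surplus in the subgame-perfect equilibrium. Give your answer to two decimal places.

When the licensor proposes, the licensee accepts any offer worth at least 0.83 times what the licensee would get by proposing next round; and vice versa.
This gives x = 100 − 0.83y and y = 100 − 0.92x, where x and y are each side's share when it proposes.
Hence (1 − 0.83·0.92)x = 100(1 − 0.83), i.e. 0.2364·x = 17.
x ≈ 71.9120; the licensee's share is 100 − x ≈ 28.0880.

71.91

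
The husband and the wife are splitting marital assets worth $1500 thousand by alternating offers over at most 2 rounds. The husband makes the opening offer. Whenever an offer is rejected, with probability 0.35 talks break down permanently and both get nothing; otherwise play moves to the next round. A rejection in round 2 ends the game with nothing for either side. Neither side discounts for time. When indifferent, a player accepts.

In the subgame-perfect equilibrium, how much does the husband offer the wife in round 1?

975

Round 2 (the wife proposes): the husband will accept anything ≥ 0, so the wife offers 0 and keeps 1500.
Round 1 (the husband proposes): rejecting gives the wife an expected 0.65 × 1500 = 975, so the husband offers 975, keeping 525.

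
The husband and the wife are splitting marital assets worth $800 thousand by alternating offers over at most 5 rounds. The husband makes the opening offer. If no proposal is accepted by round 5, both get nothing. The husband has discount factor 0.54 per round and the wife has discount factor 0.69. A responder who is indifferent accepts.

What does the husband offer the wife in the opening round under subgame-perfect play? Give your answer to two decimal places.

Round 5 (the husband proposes): the wife will accept anything ≥ 0, so the husband offers 0 and keeps 800.
Round 4 (the wife proposes): the husband can get 800 next round, worth 0.54 × 800 = 432 now, so the wife offers 432, keeping 368.
Round 3 (the husband proposes): the wife can get 368 next round, worth 0.69 × 368 = 253.92 now, so the husband offers 253.92, keeping 546.08.
Round 2 (the wife proposes): the husband can get 546.08 next round, worth 0.54 × 546.08 = 294.8832 now; the wife offers that and keeps 505.1168.
Round 1 (the husband proposes): the wife can get 505.1168 next round, worth 0.69 × 505.1168 = 348.530592 now; the husband offers that and keeps 451.469408.

348.53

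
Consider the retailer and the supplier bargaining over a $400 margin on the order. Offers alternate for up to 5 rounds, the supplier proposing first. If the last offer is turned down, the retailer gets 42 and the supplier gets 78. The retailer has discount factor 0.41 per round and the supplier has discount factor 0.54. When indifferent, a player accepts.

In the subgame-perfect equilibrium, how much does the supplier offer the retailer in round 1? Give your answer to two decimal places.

94.20

Round 5 (the supplier proposes): the retailer gets 42 if talks fail, so the supplier offers 42 and keeps 358.
Round 4 (the retailer proposes): the supplier can get 358 next round, worth 0.54 × 358 = 193.32 now. The retailer offers 193.32 and keeps 400 − 193.32 = 206.68.
Round 3 (the supplier proposes): the retailer can get 206.68 next round, worth 0.41 × 206.68 = 84.7388 now. The supplier offers 84.7388 and keeps 400 − 84.7388 = 315.2612.
Round 2 (the retailer proposes): the supplier can get 315.2612 next round, worth 0.54 × 315.2612 = 170.241048 now, so the retailer offers 170.241048, keeping 229.758952.
Round 1 (the supplier proposes): the retailer can get 229.758952 next round, worth 0.41 × 229.758952 = 94.20117032 now, so the supplier offers 94.20117032, keeping 305.79882968.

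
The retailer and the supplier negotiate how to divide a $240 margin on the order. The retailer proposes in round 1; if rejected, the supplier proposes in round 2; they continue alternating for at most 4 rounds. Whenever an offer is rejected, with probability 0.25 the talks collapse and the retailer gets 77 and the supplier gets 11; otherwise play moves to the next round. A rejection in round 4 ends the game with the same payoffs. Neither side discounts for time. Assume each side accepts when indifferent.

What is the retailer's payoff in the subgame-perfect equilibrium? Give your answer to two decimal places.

Round 4 (the supplier proposes): the retailer gets 77 if talks fail, so the supplier offers 77 and keeps 163.
Round 3 (the retailer proposes): rejecting gives the supplier an expected 0.75 × 163 + 0.25 × 11 = 125, so the retailer offers 125, keeping 115.
Round 2 (the supplier proposes): rejecting gives the retailer an expected 0.75 × 115 + 0.25 × 77 = 105.5, so the supplier offers 105.5, keeping 134.5.
Round 1 (the retailer proposes): rejecting gives the supplier an expected 0.75 × 134.5 + 0.25 × 11 = 103.625; the retailer offers that and keeps 136.375.

136.38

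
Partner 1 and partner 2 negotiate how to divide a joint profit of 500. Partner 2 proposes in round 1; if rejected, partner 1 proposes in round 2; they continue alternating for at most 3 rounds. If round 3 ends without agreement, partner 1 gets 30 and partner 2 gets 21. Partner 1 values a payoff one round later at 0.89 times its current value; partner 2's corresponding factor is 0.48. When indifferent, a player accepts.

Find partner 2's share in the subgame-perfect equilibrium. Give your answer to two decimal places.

Round 3 (partner 2 proposes): partner 1 gets 30 if talks fail, so partner 2 offers 30 and keeps 470.
Round 2 (partner 1 proposes): partner 2 can get 470 next round, worth 0.48 × 470 = 225.6 now. Partner 1 offers 225.6 and keeps 500 − 225.6 = 274.4.
Round 1 (partner 2 proposes): partner 1 can get 274.4 next round, worth 0.89 × 274.4 = 244.216 now. Partner 2 offers 244.216 and keeps 500 − 244.216 = 255.784.

255.78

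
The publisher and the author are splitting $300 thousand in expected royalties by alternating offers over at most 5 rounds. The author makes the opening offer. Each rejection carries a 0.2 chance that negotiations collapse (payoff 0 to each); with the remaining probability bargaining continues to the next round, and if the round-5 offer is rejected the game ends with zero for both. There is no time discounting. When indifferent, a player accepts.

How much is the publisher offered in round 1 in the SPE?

78.72

Round 5 (the author proposes): rejection yields 0 for the publisher; the author offers 0 and keeps 300.
Round 4 (the publisher proposes): rejecting gives the author an expected 0.8 × 300 = 240, so the publisher offers 240, keeping 60.
Round 3 (the author proposes): rejecting gives the publisher an expected 0.8 × 60 = 48. The author offers 48 and keeps 300 − 48 = 252.
Round 2 (the publisher proposes): rejecting gives the author an expected 0.8 × 252 = 201.6; the publisher offers that and keeps 98.4.
Round 1 (the author proposes): rejecting gives the publisher an expected 0.8 × 98.4 = 78.72; the author offers that and keeps 221.28.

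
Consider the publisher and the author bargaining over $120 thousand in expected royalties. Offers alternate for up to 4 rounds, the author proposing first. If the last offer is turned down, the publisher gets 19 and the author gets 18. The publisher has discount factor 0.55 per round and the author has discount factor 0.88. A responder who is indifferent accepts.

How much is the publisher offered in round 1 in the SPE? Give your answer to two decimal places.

Round 4 (the publisher proposes): the author gets 18 if talks fail, so the publisher offers 18 and keeps 102.
Round 3 (the author proposes): the publisher can get 102 next round, worth 0.55 × 102 = 56.1 now; the author offers that and keeps 63.9.
Round 2 (the publisher proposes): the author can get 63.9 next round, worth 0.88 × 63.9 = 56.232 now, so the publisher offers 56.232, keeping 63.768.
Round 1 (the author proposes): the publisher can get 63.768 next round, worth 0.55 × 63.768 = 35.0724 now; the author offers that and keeps 84.9276.

35.07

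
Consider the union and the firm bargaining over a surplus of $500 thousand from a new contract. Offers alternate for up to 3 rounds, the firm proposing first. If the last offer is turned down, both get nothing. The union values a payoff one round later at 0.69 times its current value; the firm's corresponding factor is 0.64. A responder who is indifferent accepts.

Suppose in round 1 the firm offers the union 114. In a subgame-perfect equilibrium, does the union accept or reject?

Work out the union's continuation value if the offer is rejected.
Round 3 (the firm proposes): rejection yields 0 for the union; the firm offers 0 and keeps 500.
Round 2 (the union proposes): the firm can get 500 next round, worth 0.64 × 500 = 320 now. The union offers 320 and keeps 500 − 320 = 180.
So by rejecting in round 1, the union gets 180 next round, worth 0.69 × 180 = 124.2 now.
Offer 114 < 124.2, so the union rejects.

Reject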